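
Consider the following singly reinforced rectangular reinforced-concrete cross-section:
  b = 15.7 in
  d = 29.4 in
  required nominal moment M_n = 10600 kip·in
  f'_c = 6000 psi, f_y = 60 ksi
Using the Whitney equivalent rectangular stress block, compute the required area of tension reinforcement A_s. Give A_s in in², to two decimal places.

From M_n = 0.85 f'_c a b (d − a/2):
a = d − √(d² − 2M_n/(0.85 f'_c b)) = 29.4 − √(29.4² − 2 × 10600/(0.85 × 6 × 15.7)) = 4.913 in.
A_s = 0.85 f'_c a b / f_y = 0.85 × 6 × 4.913 × 15.7 / 60 = 6.556 in².

A_s ≈ 6.56 in²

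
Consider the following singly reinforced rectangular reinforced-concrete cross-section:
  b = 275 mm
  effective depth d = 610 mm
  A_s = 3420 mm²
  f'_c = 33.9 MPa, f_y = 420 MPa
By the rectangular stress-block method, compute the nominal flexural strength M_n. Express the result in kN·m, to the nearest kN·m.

T = A_s f_y = 3420 × 420 = 1436400 N = 1436.4 kN.
From C = T: a = T/(0.85 f'_c b) = 1436400/(0.85 × 33.9 × 275) = 181.27 mm.
M_n = T(d − a/2) = 1436.4 kN × (610 − 90.635) mm = 746.02 kN·m.

M_n ≈ 746 kN·m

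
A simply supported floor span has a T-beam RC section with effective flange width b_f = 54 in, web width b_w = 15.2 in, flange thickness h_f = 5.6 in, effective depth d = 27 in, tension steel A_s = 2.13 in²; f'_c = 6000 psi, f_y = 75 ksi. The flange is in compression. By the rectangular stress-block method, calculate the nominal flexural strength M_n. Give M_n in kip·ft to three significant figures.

Tension: T = A_s f_y = 2.13 × 75 = 159.75 kips.
Try a within the flange: a = T/(0.85 f'_c b_f) = 159.75/(0.85 × 6 × 54) = 0.580 in.
Since a = 0.580 ≤ h_f = 5.6 in, the stress block lies entirely in the flange; analyse as a rectangular beam of width b_f.
M_n = T(d − a/2) = 159.75 × (27 − 0.29) = 4266.9 kip·in.
M_n = 4266.9/12 = 355.58 kip·ft.

M_n ≈ 356 kip·ft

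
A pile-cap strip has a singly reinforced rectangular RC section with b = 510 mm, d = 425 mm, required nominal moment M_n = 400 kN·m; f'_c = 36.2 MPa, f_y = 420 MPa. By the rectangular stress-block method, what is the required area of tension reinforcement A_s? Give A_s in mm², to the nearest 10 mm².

A_s ≈ 2430 mm²

With M_n = 0.85 f'_c a b (d − a/2), solve the quadratic for a:
a = d − √(d² − 2M_n/(0.85 f'_c b)) = 425 − √(425² − 2 × 400×10⁶/(0.85 × 36.2 × 510)) = 64.94 mm.
A_s = 0.85 f'_c a b / f_y = 0.85 × 36.2 × 64.94 × 510 / 420 = 2426.4 mm².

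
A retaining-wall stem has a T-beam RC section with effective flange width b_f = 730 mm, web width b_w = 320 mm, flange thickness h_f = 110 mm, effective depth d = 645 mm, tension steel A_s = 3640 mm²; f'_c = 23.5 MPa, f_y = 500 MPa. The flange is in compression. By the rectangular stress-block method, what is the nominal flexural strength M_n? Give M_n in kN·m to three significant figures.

Tension: T = A_s f_y = 3640 × 500 = 1820000 N.
Try a within the flange: a = T/(0.85 f'_c b_f) = 1820000/(0.85 × 23.5 × 730) = 124.81 mm.
a = 124.81 > h_f = 110 mm: the block extends into the web. Split into flange-overhang and web parts.
C_f = 0.85 f'_c (b_f − b_w) h_f = 0.85 × 23.5 × (730 − 320) × 110 = 900873 N.
Remaining web compression depth: a_w = (T − C_f)/(0.85 f'_c b_w) = (1820000 − 900873)/(0.85 × 23.5 × 320) = 143.79 mm.
M_n = C_f(d − h_f/2) + (T − C_f)(d − a_w/2) = 900873 × (645 − 55) + 919127 × (645 − 71.895) = 531.52 + 526.76 = 1058.28 × 10⁶ N·mm.
M_n = 1058.28 kN·m.

M_n ≈ 1060 kN·m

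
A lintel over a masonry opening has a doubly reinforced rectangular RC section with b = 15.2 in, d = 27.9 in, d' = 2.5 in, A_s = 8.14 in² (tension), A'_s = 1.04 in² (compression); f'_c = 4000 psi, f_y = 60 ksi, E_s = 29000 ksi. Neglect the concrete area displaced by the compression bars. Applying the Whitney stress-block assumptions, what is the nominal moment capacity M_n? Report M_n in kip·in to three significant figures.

M_n ≈ 11700 kip·in

Assume both steels yield.
a = (A_s − A'_s) f_y/(0.85 f'_c b) = (8.14 − 1.04) × 60/(0.85 × 4 × 15.2) = 8.243 in.
c = a/β₁ = 8.243/0.85 = 9.698 in; ε'_s = 0.003(c − d')/c = 0.0022 ≥ ε_y = 0.0021, so the compression steel yields.
M_n = (A_s − A'_s) f_y (d − a/2) + A'_s f_y (d − d') = 426 × (27.9 − 4.1215) + 62.4 × (27.9 − 2.5) = 10129.6 + 1585.0 = 11714.6 kip·in.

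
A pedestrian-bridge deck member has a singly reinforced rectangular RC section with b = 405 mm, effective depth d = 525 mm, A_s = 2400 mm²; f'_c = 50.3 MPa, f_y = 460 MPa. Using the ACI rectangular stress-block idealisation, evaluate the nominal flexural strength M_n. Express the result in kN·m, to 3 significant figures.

M_n ≈ 544 kN·m

T = A_s f_y = 2400 × 460 = 1104000 N = 1104 kN.
From C = T: a = T/(0.85 f'_c b) = 1104000/(0.85 × 50.3 × 405) = 63.76 mm.
M_n = T(d − a/2) = 1104 kN × (525 − 31.88) mm = 544.40 kN·m.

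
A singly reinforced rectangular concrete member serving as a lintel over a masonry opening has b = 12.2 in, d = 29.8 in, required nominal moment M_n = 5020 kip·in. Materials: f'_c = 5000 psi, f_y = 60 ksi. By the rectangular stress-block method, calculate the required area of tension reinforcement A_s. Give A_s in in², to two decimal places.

From M_n = 0.85 f'_c a b (d − a/2):
a = d − √(d² − 2M_n/(0.85 f'_c b)) = 29.8 − √(29.8² − 2 × 5020/(0.85 × 5 × 12.2)) = 3.448 in.
A_s = 0.85 f'_c a b / f_y = 0.85 × 5 × 3.448 × 12.2 / 60 = 2.980 in².

A_s ≈ 2.98 in²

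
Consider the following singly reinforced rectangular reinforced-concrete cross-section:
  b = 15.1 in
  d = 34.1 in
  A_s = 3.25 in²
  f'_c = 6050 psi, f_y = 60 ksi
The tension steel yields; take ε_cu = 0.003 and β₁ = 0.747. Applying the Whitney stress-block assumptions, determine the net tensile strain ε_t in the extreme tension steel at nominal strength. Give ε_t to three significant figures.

a = A_s f_y/(0.85 f'_c b) = 2.511 in.
β₁ = 0.747, so c = a/β₁ = 2.511/0.747 = 3.361 in.
From the linear strain diagram with ε_cu = 0.003: ε_t = 0.003 (d − c)/c = 0.003 × (34.1 − 3.361)/3.361 = 0.0274.
Since ε_t ≥ 0.005, the section is tension-controlled.

ε_t ≈ 0.0274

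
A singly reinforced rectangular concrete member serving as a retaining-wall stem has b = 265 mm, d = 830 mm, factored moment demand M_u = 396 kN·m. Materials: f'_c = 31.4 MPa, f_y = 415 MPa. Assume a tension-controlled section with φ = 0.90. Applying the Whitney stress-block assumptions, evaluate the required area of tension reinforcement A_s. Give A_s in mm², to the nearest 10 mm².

A_s ≈ 1340 mm²

M_n = M_u/φ = 396/0.90 = 440 kN·m.
With M_n = 0.85 f'_c a b (d − a/2), solve the quadratic for a:
a = d − √(d² − 2M_n/(0.85 f'_c b)) = 830 − √(830² − 2 × 440×10⁶/(0.85 × 31.4 × 265)) = 78.68 mm.
A_s = 0.85 f'_c a b / f_y = 0.85 × 31.4 × 78.68 × 265 / 415 = 1340.9 mm².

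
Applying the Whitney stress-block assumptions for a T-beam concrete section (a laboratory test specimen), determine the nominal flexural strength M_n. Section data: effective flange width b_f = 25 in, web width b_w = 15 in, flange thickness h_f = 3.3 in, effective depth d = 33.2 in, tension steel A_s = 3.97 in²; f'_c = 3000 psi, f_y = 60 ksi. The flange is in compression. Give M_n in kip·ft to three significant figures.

M_n ≈ 622 kip·ft

Tension: T = A_s f_y = 3.97 × 60 = 238.2 kips.
Try a within the flange: a = T/(0.85 f'_c b_f) = 238.2/(0.85 × 3 × 25) = 3.736 in.
a = 3.736 > h_f = 3.3 in: the block extends into the web. Split into flange-overhang and web parts.
C_f = 0.85 f'_c (b_f − b_w) h_f = 0.85 × 3 × (25 − 15) × 3.3 = 84.2 kips.
Remaining web compression depth: a_w = (T − C_f)/(0.85 f'_c b_w) = (238.2 − 84.2)/(0.85 × 3 × 15) = 4.026 in.
M_n = C_f(d − h_f/2) + (T − C_f)(d − a_w/2) = 84.2 × (33.2 − 1.65) + 154 × (33.2 − 2.013) = 2656.5 + 4802.8 = 7459.3 kip·in.
M_n = 7459.3/12 = 621.61 kip·ft.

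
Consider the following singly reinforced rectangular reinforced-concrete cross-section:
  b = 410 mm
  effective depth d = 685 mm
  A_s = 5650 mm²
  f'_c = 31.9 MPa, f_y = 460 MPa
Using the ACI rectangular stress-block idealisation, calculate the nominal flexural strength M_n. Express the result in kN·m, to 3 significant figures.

M_n ≈ 1480 kN·m

T = A_s f_y = 5650 × 460 = 2599000 N = 2599 kN.
From C = T: a = T/(0.85 f'_c b) = 2599000/(0.85 × 31.9 × 410) = 233.78 mm.
M_n = T(d − a/2) = 2599 kN × (685 − 116.89) mm = 1476.52 kN·m.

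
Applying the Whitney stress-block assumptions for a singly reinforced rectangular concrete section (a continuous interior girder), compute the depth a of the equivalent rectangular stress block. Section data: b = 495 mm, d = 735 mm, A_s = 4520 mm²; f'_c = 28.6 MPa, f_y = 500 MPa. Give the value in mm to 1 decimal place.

T = A_s f_y = 4520 × 500 = 2260000 N = 2260 kN.
Setting C = 0.85 f'_c a b equal to T: a = 2260000/(0.85 × 28.6 × 495) = 187.8 mm.

a ≈ 187.8 mm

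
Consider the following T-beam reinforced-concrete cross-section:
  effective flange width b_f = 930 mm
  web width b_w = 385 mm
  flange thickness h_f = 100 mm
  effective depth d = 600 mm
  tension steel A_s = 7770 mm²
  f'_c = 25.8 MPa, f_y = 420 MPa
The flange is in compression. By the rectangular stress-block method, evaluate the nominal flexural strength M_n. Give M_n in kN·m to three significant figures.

Tension: T = A_s f_y = 7770 × 420 = 3263400 N.
Try a within the flange: a = T/(0.85 f'_c b_f) = 3263400/(0.85 × 25.8 × 930) = 160.01 mm.
a = 160.01 > h_f = 100 mm: the block extends into the web. Split into flange-overhang and web parts.
C_f = 0.85 f'_c (b_f − b_w) h_f = 0.85 × 25.8 × (930 − 385) × 100 = 1195185 N.
Remaining web compression depth: a_w = (T − C_f)/(0.85 f'_c b_w) = (3263400 − 1195185)/(0.85 × 25.8 × 385) = 244.96 mm.
M_n = C_f(d − h_f/2) + (T − C_f)(d − a_w/2) = 1195185 × (600 − 50) + 2068215 × (600 − 122.48) = 657.35 + 987.61 = 1644.96 × 10⁶ N·mm.
M_n = 1644.96 kN·m.

M_n ≈ 1640 kN·m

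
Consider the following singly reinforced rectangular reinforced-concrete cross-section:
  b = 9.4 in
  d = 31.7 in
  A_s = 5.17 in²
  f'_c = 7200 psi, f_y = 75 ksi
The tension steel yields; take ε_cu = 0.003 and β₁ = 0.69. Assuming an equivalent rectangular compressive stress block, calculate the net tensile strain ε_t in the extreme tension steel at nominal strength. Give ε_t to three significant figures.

ε_t ≈ 0.00674

a = A_s f_y/(0.85 f'_c b) = 6.740 in.
β₁ = 0.69, so c = a/β₁ = 6.740/0.69 = 9.768 in.
From the linear strain diagram with ε_cu = 0.003: ε_t = 0.003 (d − c)/c = 0.003 × (31.7 − 9.768)/9.768 = 0.00674.
Since ε_t ≥ 0.005, the section is tension-controlled.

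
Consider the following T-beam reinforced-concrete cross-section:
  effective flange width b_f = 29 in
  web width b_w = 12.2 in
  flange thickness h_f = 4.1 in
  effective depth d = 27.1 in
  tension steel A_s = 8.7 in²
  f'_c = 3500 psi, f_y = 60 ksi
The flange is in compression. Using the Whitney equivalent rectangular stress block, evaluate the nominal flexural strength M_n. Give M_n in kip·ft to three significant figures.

M_n ≈ 1030 kip·ft

Tension: T = A_s f_y = 8.7 × 60 = 522 kips.
Try a within the flange: a = T/(0.85 f'_c b_f) = 522/(0.85 × 3.5 × 29) = 6.050 in.
a = 6.050 > h_f = 4.1 in: the block extends into the web. Split into flange-overhang and web parts.
C_f = 0.85 f'_c (b_f − b_w) h_f = 0.85 × 3.5 × (29 − 12.2) × 4.1 = 204.9 kips.
Remaining web compression depth: a_w = (T − C_f)/(0.85 f'_c b_w) = (522 − 204.9)/(0.85 × 3.5 × 12.2) = 8.737 in.
M_n = C_f(d − h_f/2) + (T − C_f)(d − a_w/2) = 204.9 × (27.1 − 2.05) + 317.1 × (27.1 − 4.3685) = 5132.7 + 7208.2 = 12340.9 kip·in.
M_n = 12340.9/12 = 1028.41 kip·ft.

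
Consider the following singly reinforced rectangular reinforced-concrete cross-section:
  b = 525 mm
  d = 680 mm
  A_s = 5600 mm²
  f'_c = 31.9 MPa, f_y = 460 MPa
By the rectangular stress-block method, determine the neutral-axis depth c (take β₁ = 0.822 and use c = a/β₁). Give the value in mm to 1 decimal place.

c ≈ 220.1 mm

T = A_s f_y = 5600 × 460 = 2576000 N = 2576 kN.
Setting C = 0.85 f'_c a b equal to T: a = 2576000/(0.85 × 31.9 × 525) = 180.958 mm.
With β₁ = 0.822, c = a/β₁ = 180.958/0.822 = 220.1 mm.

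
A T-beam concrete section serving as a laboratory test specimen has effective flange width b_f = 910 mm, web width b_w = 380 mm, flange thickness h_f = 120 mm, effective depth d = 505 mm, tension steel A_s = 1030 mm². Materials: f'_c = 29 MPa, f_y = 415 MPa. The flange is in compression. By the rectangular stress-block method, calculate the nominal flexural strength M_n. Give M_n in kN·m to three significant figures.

M_n ≈ 212 kN·m

Tension: T = A_s f_y = 1030 × 415 = 427450 N.
Try a within the flange: a = T/(0.85 f'_c b_f) = 427450/(0.85 × 29 × 910) = 19.06 mm.
Since a = 19.06 ≤ h_f = 120 mm, the stress block lies entirely in the flange; analyse as a rectangular beam of width b_f.
M_n = T(d − a/2) = 427450 × (505 − 9.53) = 211.79 × 10⁶ N·mm.
M_n = 211.79 kN·m.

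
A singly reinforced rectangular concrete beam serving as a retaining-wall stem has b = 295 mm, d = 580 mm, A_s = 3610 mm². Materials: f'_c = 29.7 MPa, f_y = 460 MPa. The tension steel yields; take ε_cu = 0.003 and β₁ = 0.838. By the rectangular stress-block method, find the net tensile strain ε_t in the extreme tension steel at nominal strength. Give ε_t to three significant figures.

a = A_s f_y/(0.85 f'_c b) = 222.98 mm.
β₁ = 0.838, so c = a/β₁ = 222.98/0.838 = 266.09 mm.
From the linear strain diagram with ε_cu = 0.003: ε_t = 0.003 (d − c)/c = 0.003 × (580 − 266.09)/266.09 = 0.00354.
ε_t < 0.004 — the section is over-reinforced for flexure under ACI limits.

ε_t ≈ 0.00354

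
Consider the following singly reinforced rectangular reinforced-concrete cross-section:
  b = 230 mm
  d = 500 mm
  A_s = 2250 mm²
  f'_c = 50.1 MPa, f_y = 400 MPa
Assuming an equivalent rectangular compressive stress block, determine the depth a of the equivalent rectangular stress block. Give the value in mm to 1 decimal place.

T = A_s f_y = 2250 × 400 = 900000 N = 900 kN.
Setting C = 0.85 f'_c a b equal to T: a = 900000/(0.85 × 50.1 × 230) = 91.9 mm.

a ≈ 91.9 mm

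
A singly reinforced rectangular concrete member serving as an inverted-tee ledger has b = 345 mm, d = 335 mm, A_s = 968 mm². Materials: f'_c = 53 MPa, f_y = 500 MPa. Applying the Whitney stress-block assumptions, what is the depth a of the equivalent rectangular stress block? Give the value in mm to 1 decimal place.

a ≈ 31.1 mm

T = A_s f_y = 968 × 500 = 484000 N = 484 kN.
Setting C = 0.85 f'_c a b equal to T: a = 484000/(0.85 × 53 × 345) = 31.1 mm.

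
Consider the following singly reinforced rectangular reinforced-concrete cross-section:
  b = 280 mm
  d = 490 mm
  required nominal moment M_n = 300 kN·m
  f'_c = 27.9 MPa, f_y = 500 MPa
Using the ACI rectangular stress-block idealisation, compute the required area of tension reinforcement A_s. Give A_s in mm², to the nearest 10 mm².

With M_n = 0.85 f'_c a b (d − a/2), solve the quadratic for a:
a = d − √(d² − 2M_n/(0.85 f'_c b)) = 490 − √(490² − 2 × 300×10⁶/(0.85 × 27.9 × 280)) = 103.04 mm.
A_s = 0.85 f'_c a b / f_y = 0.85 × 27.9 × 103.04 × 280 / 500 = 1368.4 mm².

A_s ≈ 1370 mm²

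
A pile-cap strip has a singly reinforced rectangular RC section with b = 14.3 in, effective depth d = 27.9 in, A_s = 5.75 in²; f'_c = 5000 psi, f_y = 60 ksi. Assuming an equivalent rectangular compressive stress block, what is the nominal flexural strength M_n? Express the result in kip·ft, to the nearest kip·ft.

T = A_s f_y = 5.75 × 60 = 345 kips.
a = T/(0.85 f'_c b) = 345/(0.85 × 5 × 14.3) = 5.677 in.
M_n = T(d − a/2) = 345 × (27.9 − 2.8385) = 8646.2 kip·in = 8646.2/12 = 720.52 kip·ft.

M_n ≈ 721 kip·ft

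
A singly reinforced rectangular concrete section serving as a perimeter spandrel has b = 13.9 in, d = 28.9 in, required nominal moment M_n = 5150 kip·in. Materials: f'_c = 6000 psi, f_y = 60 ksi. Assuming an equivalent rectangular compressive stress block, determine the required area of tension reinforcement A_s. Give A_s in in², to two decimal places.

A_s ≈ 3.11 in²

From M_n = 0.85 f'_c a b (d − a/2):
a = d − √(d² − 2M_n/(0.85 f'_c b)) = 28.9 − √(28.9² − 2 × 5150/(0.85 × 6 × 13.9)) = 2.634 in.
A_s = 0.85 f'_c a b / f_y = 0.85 × 6 × 2.634 × 13.9 / 60 = 3.112 in².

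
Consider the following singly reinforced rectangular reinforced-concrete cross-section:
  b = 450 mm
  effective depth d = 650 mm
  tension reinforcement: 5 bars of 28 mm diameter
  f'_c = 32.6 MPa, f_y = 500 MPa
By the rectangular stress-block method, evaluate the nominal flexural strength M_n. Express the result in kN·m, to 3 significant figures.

M_n ≈ 906 kN·m

A_s = 5 × 616 = 3080 mm².
T = A_s f_y = 3080 × 500 = 1540000 N = 1540 kN.
From C = T: a = T/(0.85 f'_c b) = 1540000/(0.85 × 32.6 × 450) = 123.50 mm.
M_n = T(d − a/2) = 1540 kN × (650 − 61.75) mm = 905.91 kN·m.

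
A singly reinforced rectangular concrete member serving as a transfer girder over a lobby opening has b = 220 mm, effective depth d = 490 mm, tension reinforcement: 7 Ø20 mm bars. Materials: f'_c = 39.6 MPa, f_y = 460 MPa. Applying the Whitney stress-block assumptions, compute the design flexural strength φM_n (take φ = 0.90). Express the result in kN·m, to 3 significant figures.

A_s = 7 × 314 = 2198 mm².
T = A_s f_y = 2198 × 460 = 1011080 N = 1011.08 kN.
From C = T: a = T/(0.85 f'_c b) = 1011080/(0.85 × 39.6 × 220) = 136.54 mm.
M_n = T(d − a/2) = 1011.08 kN × (490 − 68.27) mm = 426.40 kN·m.
φM_n = 0.90 × 426.40 = 383.76 kN·m.

φM_n ≈ 384 kN·m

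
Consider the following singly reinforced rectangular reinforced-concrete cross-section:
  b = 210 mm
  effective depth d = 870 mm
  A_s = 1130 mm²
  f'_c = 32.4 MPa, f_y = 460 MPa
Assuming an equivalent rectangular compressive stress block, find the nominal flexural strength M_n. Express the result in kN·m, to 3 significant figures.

T = A_s f_y = 1130 × 460 = 519800 N = 519.8 kN.
From C = T: a = T/(0.85 f'_c b) = 519800/(0.85 × 32.4 × 210) = 89.88 mm.
M_n = T(d − a/2) = 519.8 kN × (870 − 44.94) mm = 428.87 kN·m.

M_n ≈ 429 kN·m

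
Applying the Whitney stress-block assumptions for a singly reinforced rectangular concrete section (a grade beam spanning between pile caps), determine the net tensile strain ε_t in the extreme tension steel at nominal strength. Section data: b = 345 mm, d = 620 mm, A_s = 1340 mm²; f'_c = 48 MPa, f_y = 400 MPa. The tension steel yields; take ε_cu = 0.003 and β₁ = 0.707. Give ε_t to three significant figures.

a = A_s f_y/(0.85 f'_c b) = 38.08 mm.
β₁ = 0.707, so c = a/β₁ = 38.08/0.707 = 53.86 mm.
From the linear strain diagram with ε_cu = 0.003: ε_t = 0.003 (d − c)/c = 0.003 × (620 − 53.86)/53.86 = 0.0315.
Since ε_t ≥ 0.005, the section is tension-controlled.

ε_t ≈ 0.0315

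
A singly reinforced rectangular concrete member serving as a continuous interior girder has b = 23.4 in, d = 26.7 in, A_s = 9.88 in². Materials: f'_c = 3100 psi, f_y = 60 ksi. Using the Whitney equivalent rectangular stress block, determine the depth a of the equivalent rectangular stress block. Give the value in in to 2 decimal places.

a ≈ 9.61 in

T = A_s f_y = 9.88 × 60 = 592.8 kips.
a = T/(0.85 f'_c b) = 592.8/(0.85 × 3.1 × 23.4) = 9.61 in.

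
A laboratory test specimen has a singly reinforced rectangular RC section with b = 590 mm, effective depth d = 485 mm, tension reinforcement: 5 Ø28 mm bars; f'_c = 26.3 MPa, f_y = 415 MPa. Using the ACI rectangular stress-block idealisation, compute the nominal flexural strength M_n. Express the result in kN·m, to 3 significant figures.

M_n ≈ 558 kN·m

A_s = 5 × 616 = 3080 mm².
T = A_s f_y = 3080 × 415 = 1278200 N = 1278.2 kN.
From C = T: a = T/(0.85 f'_c b) = 1278200/(0.85 × 26.3 × 590) = 96.91 mm.
M_n = T(d − a/2) = 1278.2 kN × (485 − 48.455) mm = 557.99 kN·m.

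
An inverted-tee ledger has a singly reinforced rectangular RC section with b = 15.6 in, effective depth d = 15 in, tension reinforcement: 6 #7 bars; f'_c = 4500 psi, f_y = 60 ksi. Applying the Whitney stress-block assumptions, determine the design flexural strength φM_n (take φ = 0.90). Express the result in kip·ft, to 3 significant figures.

φM_n ≈ 214 kip·ft

A_s = 6 × 0.6 = 3.6 in².
T = A_s f_y = 3.6 × 60 = 216 kips.
a = T/(0.85 f'_c b) = 216/(0.85 × 4.5 × 15.6) = 3.620 in.
M_n = T(d − a/2) = 216 × (15 − 1.81) = 2849.0 kip·in = 2849.0/12 = 237.42 kip·ft.
φM_n = 0.90 × 237.42 = 213.68 kip·ft.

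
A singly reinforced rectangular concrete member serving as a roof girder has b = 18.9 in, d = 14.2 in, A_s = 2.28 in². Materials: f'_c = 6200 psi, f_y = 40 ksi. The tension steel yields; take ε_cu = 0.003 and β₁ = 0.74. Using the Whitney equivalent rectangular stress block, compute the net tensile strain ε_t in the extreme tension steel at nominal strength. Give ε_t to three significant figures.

ε_t ≈ 0.0314

a = A_s f_y/(0.85 f'_c b) = 0.916 in.
β₁ = 0.74, so c = a/β₁ = 0.916/0.74 = 1.238 in.
From the linear strain diagram with ε_cu = 0.003: ε_t = 0.003 (d − c)/c = 0.003 × (14.2 − 1.238)/1.238 = 0.0314.
Since ε_t ≥ 0.005, the section is tension-controlled.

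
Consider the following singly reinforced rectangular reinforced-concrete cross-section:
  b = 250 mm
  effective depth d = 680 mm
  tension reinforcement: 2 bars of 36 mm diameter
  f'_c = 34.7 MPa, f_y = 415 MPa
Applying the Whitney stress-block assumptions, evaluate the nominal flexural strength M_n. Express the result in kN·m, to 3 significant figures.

A_s = 2 × 1018 = 2036 mm².
T = A_s f_y = 2036 × 415 = 844940 N = 844.94 kN.
From C = T: a = T/(0.85 f'_c b) = 844940/(0.85 × 34.7 × 250) = 114.59 mm.
M_n = T(d − a/2) = 844.94 kN × (680 − 57.295) mm = 526.15 kN·m.

M_n ≈ 526 kN·m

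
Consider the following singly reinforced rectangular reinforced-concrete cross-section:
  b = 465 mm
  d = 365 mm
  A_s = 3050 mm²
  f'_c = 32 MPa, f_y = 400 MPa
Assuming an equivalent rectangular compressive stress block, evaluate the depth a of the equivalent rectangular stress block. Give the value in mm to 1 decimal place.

T = A_s f_y = 3050 × 400 = 1220000 N = 1220 kN.
Setting C = 0.85 f'_c a b equal to T: a = 1220000/(0.85 × 32 × 465) = 96.5 mm.

a ≈ 96.5 mm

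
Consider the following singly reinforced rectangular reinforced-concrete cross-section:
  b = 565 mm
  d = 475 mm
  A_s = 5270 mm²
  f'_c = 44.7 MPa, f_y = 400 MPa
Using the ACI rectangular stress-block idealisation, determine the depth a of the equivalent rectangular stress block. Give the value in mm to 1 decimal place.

T = A_s f_y = 5270 × 400 = 2108000 N = 2108 kN.
Setting C = 0.85 f'_c a b equal to T: a = 2108000/(0.85 × 44.7 × 565) = 98.2 mm.

a ≈ 98.2 mm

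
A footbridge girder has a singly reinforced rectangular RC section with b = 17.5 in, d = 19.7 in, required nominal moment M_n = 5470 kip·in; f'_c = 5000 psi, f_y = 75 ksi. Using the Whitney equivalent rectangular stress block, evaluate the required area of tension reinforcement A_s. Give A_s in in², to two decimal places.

A_s ≈ 4.14 in²

From M_n = 0.85 f'_c a b (d − a/2):
a = d − √(d² − 2M_n/(0.85 f'_c b)) = 19.7 − √(19.7² − 2 × 5470/(0.85 × 5 × 17.5)) = 4.176 in.
A_s = 0.85 f'_c a b / f_y = 0.85 × 5 × 4.176 × 17.5 / 75 = 4.141 in².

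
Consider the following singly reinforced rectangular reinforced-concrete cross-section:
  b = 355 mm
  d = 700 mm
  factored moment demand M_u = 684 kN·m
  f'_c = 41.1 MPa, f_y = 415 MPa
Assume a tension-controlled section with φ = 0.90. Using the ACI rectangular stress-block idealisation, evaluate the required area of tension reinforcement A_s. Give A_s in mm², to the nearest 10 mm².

A_s ≈ 2800 mm²

M_n = M_u/φ = 684/0.90 = 760 kN·m.
With M_n = 0.85 f'_c a b (d − a/2), solve the quadratic for a:
a = d − √(d² − 2M_n/(0.85 f'_c b)) = 700 − √(700² − 2 × 760×10⁶/(0.85 × 41.1 × 355)) = 93.83 mm.
A_s = 0.85 f'_c a b / f_y = 0.85 × 41.1 × 93.83 × 355 / 415 = 2804.0 mm².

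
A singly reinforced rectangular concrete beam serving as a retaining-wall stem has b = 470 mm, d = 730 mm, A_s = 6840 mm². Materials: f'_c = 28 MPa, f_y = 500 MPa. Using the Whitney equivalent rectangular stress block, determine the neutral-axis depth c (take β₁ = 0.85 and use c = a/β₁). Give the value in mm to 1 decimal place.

c ≈ 359.7 mm

T = A_s f_y = 6840 × 500 = 3420000 N = 3420 kN.
Setting C = 0.85 f'_c a b equal to T: a = 3420000/(0.85 × 28 × 470) = 305.739 mm.
With β₁ = 0.85, c = a/β₁ = 305.739/0.85 = 359.7 mm.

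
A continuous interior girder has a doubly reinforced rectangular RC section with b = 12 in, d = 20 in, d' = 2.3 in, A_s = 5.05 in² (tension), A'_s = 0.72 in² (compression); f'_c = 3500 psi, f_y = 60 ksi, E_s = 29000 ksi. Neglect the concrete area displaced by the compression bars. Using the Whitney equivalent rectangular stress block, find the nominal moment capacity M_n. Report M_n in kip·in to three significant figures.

Assume both steels yield.
a = (A_s − A'_s) f_y/(0.85 f'_c b) = (5.05 − 0.72) × 60/(0.85 × 3.5 × 12) = 7.277 in.
c = a/β₁ = 7.277/0.85 = 8.561 in; ε'_s = 0.003(c − d')/c = 0.0022 ≥ ε_y = 0.0021, so the compression steel yields.
M_n = (A_s − A'_s) f_y (d − a/2) + A'_s f_y (d − d') = 259.8 × (20 − 3.6385) + 43.2 × (20 − 2.3) = 4250.7 + 764.6 = 5015.3 kip·in.

M_n ≈ 5020 kip·in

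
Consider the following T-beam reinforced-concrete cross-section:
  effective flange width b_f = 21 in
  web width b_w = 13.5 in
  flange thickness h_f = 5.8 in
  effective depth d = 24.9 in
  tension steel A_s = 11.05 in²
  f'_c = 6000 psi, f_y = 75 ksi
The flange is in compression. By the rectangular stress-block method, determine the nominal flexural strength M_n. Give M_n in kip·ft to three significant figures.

Tension: T = A_s f_y = 11.05 × 75 = 828.75 kips.
Try a within the flange: a = T/(0.85 f'_c b_f) = 828.75/(0.85 × 6 × 21) = 7.738 in.
a = 7.738 > h_f = 5.8 in: the block extends into the web. Split into flange-overhang and web parts.
C_f = 0.85 f'_c (b_f − b_w) h_f = 0.85 × 6 × (21 − 13.5) × 5.8 = 221.9 kips.
Remaining web compression depth: a_w = (T − C_f)/(0.85 f'_c b_w) = (828.75 − 221.9)/(0.85 × 6 × 13.5) = 8.814 in.
M_n = C_f(d − h_f/2) + (T − C_f)(d − a_w/2) = 221.9 × (24.9 − 2.9) + 606.85 × (24.9 − 4.407) = 4881.8 + 12436.2 = 17318.0 kip·in.
M_n = 17318.0/12 = 1443.17 kip·ft.

M_n ≈ 1440 kip·ft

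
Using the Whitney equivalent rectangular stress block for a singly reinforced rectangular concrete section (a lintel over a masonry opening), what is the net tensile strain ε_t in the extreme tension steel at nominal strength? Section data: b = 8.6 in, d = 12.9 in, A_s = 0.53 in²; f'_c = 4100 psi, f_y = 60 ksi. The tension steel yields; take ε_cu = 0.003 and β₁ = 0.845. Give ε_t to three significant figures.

a = A_s f_y/(0.85 f'_c b) = 1.061 in.
β₁ = 0.845, so c = a/β₁ = 1.061/0.845 = 1.256 in.
From the linear strain diagram with ε_cu = 0.003: ε_t = 0.003 (d − c)/c = 0.003 × (12.9 − 1.256)/1.256 = 0.0278.
Since ε_t ≥ 0.005, the section is tension-controlled.

ε_t ≈ 0.0278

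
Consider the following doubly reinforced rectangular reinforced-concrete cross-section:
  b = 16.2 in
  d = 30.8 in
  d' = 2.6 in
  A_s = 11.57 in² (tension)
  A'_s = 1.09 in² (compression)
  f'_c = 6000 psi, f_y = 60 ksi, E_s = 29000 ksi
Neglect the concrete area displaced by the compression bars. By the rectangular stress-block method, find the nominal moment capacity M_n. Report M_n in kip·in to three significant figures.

M_n ≈ 18800 kip·in

Assume both steels yield.
a = (A_s − A'_s) f_y/(0.85 f'_c b) = (11.57 − 1.09) × 60/(0.85 × 6 × 16.2) = 7.611 in.
c = a/β₁ = 7.611/0.75 = 10.148 in; ε'_s = 0.003(c − d')/c = 0.0022 ≥ ε_y = 0.0021, so the compression steel yields.
M_n = (A_s − A'_s) f_y (d − a/2) + A'_s f_y (d − d') = 628.8 × (30.8 − 3.8055) + 65.4 × (30.8 − 2.6) = 16974.1 + 1844.3 = 18818.4 kip·in.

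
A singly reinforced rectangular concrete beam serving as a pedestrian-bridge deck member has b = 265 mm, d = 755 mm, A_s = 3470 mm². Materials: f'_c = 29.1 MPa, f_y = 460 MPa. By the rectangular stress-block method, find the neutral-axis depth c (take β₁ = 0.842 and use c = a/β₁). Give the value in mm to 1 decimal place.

c ≈ 289.2 mm

T = A_s f_y = 3470 × 460 = 1596200 N = 1596.2 kN.
Setting C = 0.85 f'_c a b equal to T: a = 1596200/(0.85 × 29.1 × 265) = 243.517 mm.
With β₁ = 0.842, c = a/β₁ = 243.517/0.842 = 289.2 mm.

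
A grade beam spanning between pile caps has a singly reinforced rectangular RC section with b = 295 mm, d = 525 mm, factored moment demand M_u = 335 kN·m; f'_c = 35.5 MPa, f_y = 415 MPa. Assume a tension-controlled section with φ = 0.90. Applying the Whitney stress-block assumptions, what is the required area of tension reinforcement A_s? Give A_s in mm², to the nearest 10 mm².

M_n = M_u/φ = 335/0.90 = 372.222 kN·m.
With M_n = 0.85 f'_c a b (d − a/2), solve the quadratic for a:
a = d − √(d² − 2M_n/(0.85 f'_c b)) = 525 − √(525² − 2 × 372.222×10⁶/(0.85 × 35.5 × 295)) = 86.83 mm.
A_s = 0.85 f'_c a b / f_y = 0.85 × 35.5 × 86.83 × 295 / 415 = 1862.5 mm².

A_s ≈ 1860 mm²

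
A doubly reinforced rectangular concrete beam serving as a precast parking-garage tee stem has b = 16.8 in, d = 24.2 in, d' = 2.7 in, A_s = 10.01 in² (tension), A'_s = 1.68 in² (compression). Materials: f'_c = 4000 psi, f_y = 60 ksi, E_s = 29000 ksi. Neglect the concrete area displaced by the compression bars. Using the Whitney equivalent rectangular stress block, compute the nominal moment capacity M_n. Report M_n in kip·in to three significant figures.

M_n ≈ 12100 kip·in

Assume both steels yield.
a = (A_s − A'_s) f_y/(0.85 f'_c b) = (10.01 − 1.68) × 60/(0.85 × 4 × 16.8) = 8.750 in.
c = a/β₁ = 8.750/0.85 = 10.294 in; ε'_s = 0.003(c − d')/c = 0.0022 ≥ ε_y = 0.0021, so the compression steel yields.
M_n = (A_s − A'_s) f_y (d − a/2) + A'_s f_y (d − d') = 499.8 × (24.2 − 4.375) + 100.8 × (24.2 − 2.7) = 9908.5 + 2167.2 = 12075.7 kip·in.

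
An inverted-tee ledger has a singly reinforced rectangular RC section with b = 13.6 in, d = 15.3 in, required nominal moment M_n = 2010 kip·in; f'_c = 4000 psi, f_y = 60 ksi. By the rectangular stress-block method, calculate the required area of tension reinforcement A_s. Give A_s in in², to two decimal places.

From M_n = 0.85 f'_c a b (d − a/2):
a = d − √(d² − 2M_n/(0.85 f'_c b)) = 15.3 − √(15.3² − 2 × 2010/(0.85 × 4 × 13.6)) = 3.169 in.
A_s = 0.85 f'_c a b / f_y = 0.85 × 4 × 3.169 × 13.6 / 60 = 2.442 in².

A_s ≈ 2.44 in²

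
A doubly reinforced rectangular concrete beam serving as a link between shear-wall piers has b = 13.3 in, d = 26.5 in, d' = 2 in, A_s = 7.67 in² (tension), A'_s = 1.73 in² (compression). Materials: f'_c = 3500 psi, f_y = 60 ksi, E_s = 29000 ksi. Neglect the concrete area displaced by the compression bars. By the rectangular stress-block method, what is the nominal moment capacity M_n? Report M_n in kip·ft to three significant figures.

Assume both steels yield.
a = (A_s − A'_s) f_y/(0.85 f'_c b) = (7.67 − 1.73) × 60/(0.85 × 3.5 × 13.3) = 9.007 in.
c = a/β₁ = 9.007/0.85 = 10.596 in; ε'_s = 0.003(c − d')/c = 0.0024 ≥ ε_y = 0.0021, so the compression steel yields.
M_n = (A_s − A'_s) f_y (d − a/2) + A'_s f_y (d − d') = 356.4 × (26.5 − 4.5035) + 103.8 × (26.5 − 2) = 7839.6 + 2543.1 = 10382.7 kip·in = 10382.7/12 = 865.23 kip·ft.

M_n ≈ 865 kip·ft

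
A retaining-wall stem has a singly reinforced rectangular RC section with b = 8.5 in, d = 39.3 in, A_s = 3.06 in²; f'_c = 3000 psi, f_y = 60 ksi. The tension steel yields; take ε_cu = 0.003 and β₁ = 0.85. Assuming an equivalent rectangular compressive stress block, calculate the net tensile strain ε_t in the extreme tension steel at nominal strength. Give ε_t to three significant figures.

ε_t ≈ 0.00883

a = A_s f_y/(0.85 f'_c b) = 8.471 in.
β₁ = 0.85, so c = a/β₁ = 8.471/0.85 = 9.966 in.
From the linear strain diagram with ε_cu = 0.003: ε_t = 0.003 (d − c)/c = 0.003 × (39.3 − 9.966)/9.966 = 0.00883.
Since ε_t ≥ 0.005, the section is tension-controlled.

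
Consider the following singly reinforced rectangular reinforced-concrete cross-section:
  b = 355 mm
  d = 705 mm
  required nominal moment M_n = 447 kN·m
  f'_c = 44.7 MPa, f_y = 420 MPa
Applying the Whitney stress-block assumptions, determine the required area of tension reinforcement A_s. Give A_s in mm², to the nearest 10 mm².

A_s ≈ 1560 mm²

With M_n = 0.85 f'_c a b (d − a/2), solve the quadratic for a:
a = d − √(d² − 2M_n/(0.85 f'_c b)) = 705 − √(705² − 2 × 447×10⁶/(0.85 × 44.7 × 355)) = 48.69 mm.
A_s = 0.85 f'_c a b / f_y = 0.85 × 44.7 × 48.69 × 355 / 420 = 1563.7 mm².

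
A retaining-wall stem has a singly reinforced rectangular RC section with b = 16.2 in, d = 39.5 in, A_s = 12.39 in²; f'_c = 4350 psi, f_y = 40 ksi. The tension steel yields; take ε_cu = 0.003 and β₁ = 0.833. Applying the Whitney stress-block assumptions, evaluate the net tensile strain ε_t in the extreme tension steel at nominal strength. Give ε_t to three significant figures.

a = A_s f_y/(0.85 f'_c b) = 8.274 in.
β₁ = 0.833, so c = a/β₁ = 8.274/0.833 = 9.933 in.
From the linear strain diagram with ε_cu = 0.003: ε_t = 0.003 (d − c)/c = 0.003 × (39.5 − 9.933)/9.933 = 0.00893.
Since ε_t ≥ 0.005, the section is tension-controlled.

ε_t ≈ 0.00893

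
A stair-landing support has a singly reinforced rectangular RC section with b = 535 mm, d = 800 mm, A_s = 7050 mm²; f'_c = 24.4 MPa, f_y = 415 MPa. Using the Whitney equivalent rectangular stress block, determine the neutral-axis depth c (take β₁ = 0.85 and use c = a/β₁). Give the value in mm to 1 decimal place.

T = A_s f_y = 7050 × 415 = 2925750 N = 2925.75 kN.
Setting C = 0.85 f'_c a b equal to T: a = 2925750/(0.85 × 24.4 × 535) = 263.678 mm.
With β₁ = 0.85, c = a/β₁ = 263.678/0.85 = 310.2 mm.

c ≈ 310.2 mm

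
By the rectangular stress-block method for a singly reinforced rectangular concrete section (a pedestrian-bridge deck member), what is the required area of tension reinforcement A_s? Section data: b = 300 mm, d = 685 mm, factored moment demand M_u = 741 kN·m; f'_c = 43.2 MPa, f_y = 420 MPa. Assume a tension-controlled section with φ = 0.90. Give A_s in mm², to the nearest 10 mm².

M_n = M_u/φ = 741/0.90 = 823.333 kN·m.
With M_n = 0.85 f'_c a b (d − a/2), solve the quadratic for a:
a = d − √(d² − 2M_n/(0.85 f'_c b)) = 685 − √(685² − 2 × 823.333×10⁶/(0.85 × 43.2 × 300)) = 119.54 mm.
A_s = 0.85 f'_c a b / f_y = 0.85 × 43.2 × 119.54 × 300 / 420 = 3135.4 mm².

A_s ≈ 3140 mm²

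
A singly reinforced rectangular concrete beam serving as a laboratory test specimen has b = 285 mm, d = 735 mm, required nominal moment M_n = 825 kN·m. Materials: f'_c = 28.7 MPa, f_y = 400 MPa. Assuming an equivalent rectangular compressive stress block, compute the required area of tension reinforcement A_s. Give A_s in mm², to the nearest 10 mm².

With M_n = 0.85 f'_c a b (d − a/2), solve the quadratic for a:
a = d − √(d² − 2M_n/(0.85 f'_c b)) = 735 − √(735² − 2 × 825×10⁶/(0.85 × 28.7 × 285)) = 184.63 mm.
A_s = 0.85 f'_c a b / f_y = 0.85 × 28.7 × 184.63 × 285 / 400 = 3209.1 mm².

A_s ≈ 3210 mm²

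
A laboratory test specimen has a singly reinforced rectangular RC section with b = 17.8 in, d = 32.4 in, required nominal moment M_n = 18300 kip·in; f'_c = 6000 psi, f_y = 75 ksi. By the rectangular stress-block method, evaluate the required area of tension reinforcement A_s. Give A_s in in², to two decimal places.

A_s ≈ 8.44 in²

From M_n = 0.85 f'_c a b (d − a/2):
a = d − √(d² − 2M_n/(0.85 f'_c b)) = 32.4 − √(32.4² − 2 × 18300/(0.85 × 6 × 17.8)) = 6.972 in.
A_s = 0.85 f'_c a b / f_y = 0.85 × 6 × 6.972 × 17.8 / 75 = 8.439 in².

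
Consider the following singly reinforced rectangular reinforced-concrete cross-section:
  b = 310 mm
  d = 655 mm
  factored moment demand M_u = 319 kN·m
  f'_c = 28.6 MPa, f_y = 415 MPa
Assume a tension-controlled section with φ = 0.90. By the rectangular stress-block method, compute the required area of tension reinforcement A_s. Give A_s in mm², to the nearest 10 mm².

A_s ≈ 1380 mm²

M_n = M_u/φ = 319/0.90 = 354.444 kN·m.
With M_n = 0.85 f'_c a b (d − a/2), solve the quadratic for a:
a = d − √(d² − 2M_n/(0.85 f'_c b)) = 655 − √(655² − 2 × 354.444×10⁶/(0.85 × 28.6 × 310)) = 76.24 mm.
A_s = 0.85 f'_c a b / f_y = 0.85 × 28.6 × 76.24 × 310 / 415 = 1384.5 mm².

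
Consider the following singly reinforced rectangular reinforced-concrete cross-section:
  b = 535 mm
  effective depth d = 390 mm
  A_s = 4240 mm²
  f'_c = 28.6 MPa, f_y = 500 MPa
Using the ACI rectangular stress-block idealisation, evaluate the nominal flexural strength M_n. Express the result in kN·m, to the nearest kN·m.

T = A_s f_y = 4240 × 500 = 2120000 N = 2120 kN.
From C = T: a = T/(0.85 f'_c b) = 2120000/(0.85 × 28.6 × 535) = 163.00 mm.
M_n = T(d − a/2) = 2120 kN × (390 − 81.5) mm = 654.02 kN·m.

M_n ≈ 654 kN·m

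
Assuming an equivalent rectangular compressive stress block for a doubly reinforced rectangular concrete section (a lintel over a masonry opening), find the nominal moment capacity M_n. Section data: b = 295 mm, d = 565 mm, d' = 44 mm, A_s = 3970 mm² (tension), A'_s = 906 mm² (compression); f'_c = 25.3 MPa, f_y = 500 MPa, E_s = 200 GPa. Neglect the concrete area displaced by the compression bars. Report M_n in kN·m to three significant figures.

M_n ≈ 917 kN·m

Assume both tension and compression steel yield.
Net tension couple steel: A_s − A'_s = 3064 mm².
a = (A_s − A'_s) f_y / (0.85 f'_c b) = 1532000/(0.85 × 25.3 × 295) = 241.49 mm.
c = a/β₁ = 241.49/0.85 = 284.11 mm; ε'_s = 0.003(c − d')/c = 0.0025 ≥ f_y/E_s = 0.0025, so compression steel does yield.
M_n = (A_s − A'_s) f_y (d − a/2) + A'_s f_y (d − d') = [1532000 × (565 − 120.745) + 453000 × (565 − 44)] × 10⁻⁶ = 680.60 + 236.01 = 916.61 kN·m.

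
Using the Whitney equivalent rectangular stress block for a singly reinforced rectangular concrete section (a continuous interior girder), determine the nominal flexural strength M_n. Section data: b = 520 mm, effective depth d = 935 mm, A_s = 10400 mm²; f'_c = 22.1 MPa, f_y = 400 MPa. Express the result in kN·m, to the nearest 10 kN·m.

T = A_s f_y = 10400 × 400 = 4160000 N = 4160 kN.
From C = T: a = T/(0.85 f'_c b) = 4160000/(0.85 × 22.1 × 520) = 425.87 mm.
M_n = T(d − a/2) = 4160 kN × (935 − 212.935) mm = 3003.79 kN·m.

M_n ≈ 3000 kN·m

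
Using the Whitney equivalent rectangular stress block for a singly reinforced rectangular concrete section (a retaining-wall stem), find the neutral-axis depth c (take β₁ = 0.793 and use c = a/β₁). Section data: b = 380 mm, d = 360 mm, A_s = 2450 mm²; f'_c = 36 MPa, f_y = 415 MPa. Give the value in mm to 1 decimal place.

c ≈ 110.3 mm

T = A_s f_y = 2450 × 415 = 1016750 N = 1016.75 kN.
Setting C = 0.85 f'_c a b equal to T: a = 1016750/(0.85 × 36 × 380) = 87.440 mm.
With β₁ = 0.793, c = a/β₁ = 87.440/0.793 = 110.3 mm.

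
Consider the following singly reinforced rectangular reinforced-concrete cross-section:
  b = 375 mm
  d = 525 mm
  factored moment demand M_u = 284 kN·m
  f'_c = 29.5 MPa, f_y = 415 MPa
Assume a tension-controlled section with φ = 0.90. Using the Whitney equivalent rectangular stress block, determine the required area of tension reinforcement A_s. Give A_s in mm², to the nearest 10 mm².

A_s ≈ 1550 mm²

M_n = M_u/φ = 284/0.90 = 315.556 kN·m.
With M_n = 0.85 f'_c a b (d − a/2), solve the quadratic for a:
a = d − √(d² − 2M_n/(0.85 f'_c b)) = 525 − √(525² − 2 × 315.556×10⁶/(0.85 × 29.5 × 375)) = 68.37 mm.
A_s = 0.85 f'_c a b / f_y = 0.85 × 29.5 × 68.37 × 375 / 415 = 1549.1 mm².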